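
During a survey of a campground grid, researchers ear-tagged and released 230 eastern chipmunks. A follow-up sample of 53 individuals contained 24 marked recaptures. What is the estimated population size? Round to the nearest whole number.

N ≈ 508

The marked fraction in the recapture sample should equal the marked fraction in the population: 24/53 = 230/N.
N = (230 × 53) / 24 = 12190 / 24 ≈ 507.9 → 508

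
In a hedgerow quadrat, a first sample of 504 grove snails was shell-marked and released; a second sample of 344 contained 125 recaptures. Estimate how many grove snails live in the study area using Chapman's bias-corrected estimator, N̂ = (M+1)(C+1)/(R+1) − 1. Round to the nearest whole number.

N̂ = (504+1)(344+1)/(125+1) − 1 = 505·345/126 − 1
= 174225/126 − 1 ≈ 1382.7 − 1 ≈ 1381.7 → 1382

N ≈ 1382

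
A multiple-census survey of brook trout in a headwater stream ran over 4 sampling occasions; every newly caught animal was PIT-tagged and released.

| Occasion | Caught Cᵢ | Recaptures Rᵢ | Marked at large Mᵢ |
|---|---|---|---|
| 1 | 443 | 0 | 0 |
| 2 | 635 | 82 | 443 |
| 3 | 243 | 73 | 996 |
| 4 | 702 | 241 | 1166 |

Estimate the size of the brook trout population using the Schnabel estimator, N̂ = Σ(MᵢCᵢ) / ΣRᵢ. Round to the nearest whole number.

N ≈ 3389

Σ MᵢCᵢ = 0·443 + 443·635 + 996·243 + 1166·702 = 0 + 281305 + 242028 + 818532 = 1341865
Σ Rᵢ = 0 + 82 + 73 + 241 = 396
N̂ = 1341865 / 396 ≈ 3388.5 → 3389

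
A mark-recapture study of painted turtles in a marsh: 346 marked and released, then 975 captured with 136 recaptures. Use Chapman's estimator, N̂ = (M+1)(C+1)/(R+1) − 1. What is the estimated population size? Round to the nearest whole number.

N̂ = (346+1)(975+1)/(136+1) − 1 = 347·976/137 − 1
= 338672/137 − 1 ≈ 2472.1 − 1 ≈ 2471.1 → 2471

N ≈ 2471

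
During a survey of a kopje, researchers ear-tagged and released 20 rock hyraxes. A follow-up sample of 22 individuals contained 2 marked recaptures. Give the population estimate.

N = (20 × 22) / 2 = 440 / 2 = 220

N = 220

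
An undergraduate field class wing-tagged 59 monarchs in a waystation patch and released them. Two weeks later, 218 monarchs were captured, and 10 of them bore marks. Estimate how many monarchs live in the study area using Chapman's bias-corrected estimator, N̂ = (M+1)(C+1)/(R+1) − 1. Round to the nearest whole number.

N ≈ 1194

N̂ = (59+1)(218+1)/(10+1) − 1 = 60·219/11 − 1
= 13140/11 − 1 ≈ 1194.5 − 1 ≈ 1193.5 → 1194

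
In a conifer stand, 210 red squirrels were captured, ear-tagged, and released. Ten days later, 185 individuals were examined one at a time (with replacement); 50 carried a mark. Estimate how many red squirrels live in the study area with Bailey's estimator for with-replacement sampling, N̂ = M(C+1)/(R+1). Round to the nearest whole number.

N̂ = 210·(185+1)/(50+1) = 210·186/51 = 39060/51 ≈ 765.9 → 766

N ≈ 766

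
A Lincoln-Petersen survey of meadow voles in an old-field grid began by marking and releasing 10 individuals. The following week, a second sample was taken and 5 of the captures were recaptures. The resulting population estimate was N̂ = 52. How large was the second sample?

C = 26

From N = M·C/R: C = N·R / M = 52·5 / 10 = 260 / 10 = 26.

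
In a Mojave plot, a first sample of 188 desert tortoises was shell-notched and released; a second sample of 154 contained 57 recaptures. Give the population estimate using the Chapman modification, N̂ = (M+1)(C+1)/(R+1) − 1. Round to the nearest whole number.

N̂ = (188+1)(154+1)/(57+1) − 1 = 189·155/58 − 1
= 29295/58 − 1 ≈ 505.1 − 1 ≈ 504.1 → 504

N ≈ 504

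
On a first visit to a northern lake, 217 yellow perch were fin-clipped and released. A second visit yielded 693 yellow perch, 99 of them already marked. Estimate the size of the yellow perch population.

N = 1519

N = (217 × 693) / 99 = 150381 / 99 = 1519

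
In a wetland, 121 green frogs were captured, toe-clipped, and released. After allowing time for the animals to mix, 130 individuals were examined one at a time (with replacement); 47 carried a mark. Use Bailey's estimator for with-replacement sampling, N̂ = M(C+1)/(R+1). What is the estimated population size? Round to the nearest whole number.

N̂ = 121·(130+1)/(47+1) = 121·131/48 = 15851/48 ≈ 330.2 → 330

N ≈ 330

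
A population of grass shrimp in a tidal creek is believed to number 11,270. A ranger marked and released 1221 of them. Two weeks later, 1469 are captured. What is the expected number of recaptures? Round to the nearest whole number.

The marked fraction of the population is 1221/11270, so in a sample of 1469 expect C·(M/N) marked.
E[R] = 1221 × 1469 / 11270 = 1793649 / 11270 ≈ 159.2 → 159

expected recaptures ≈ 159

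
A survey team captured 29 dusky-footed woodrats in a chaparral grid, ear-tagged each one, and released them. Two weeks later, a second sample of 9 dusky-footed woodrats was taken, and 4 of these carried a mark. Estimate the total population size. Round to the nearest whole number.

N = (29 × 9) / 4 = 261 / 4 ≈ 65.2 → 65

N ≈ 65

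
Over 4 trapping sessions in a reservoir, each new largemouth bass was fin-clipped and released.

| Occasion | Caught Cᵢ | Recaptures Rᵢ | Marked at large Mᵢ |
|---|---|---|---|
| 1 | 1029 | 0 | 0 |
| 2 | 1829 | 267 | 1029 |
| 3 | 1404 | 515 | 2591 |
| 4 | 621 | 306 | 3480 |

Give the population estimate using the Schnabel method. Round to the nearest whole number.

Σ MᵢCᵢ = 0·1029 + 1029·1829 + 2591·1404 + 3480·621 = 0 + 1882041 + 3637764 + 2161080 = 7680885
Σ Rᵢ = 0 + 267 + 515 + 306 = 1088
N̂ = 7680885 / 1088 ≈ 7059.6 → 7060

N ≈ 7060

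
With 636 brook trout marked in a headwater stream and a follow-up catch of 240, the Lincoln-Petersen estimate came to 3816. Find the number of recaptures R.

From N = M·C/R: R = M·C / N = 636·240 / 3816 = 152640 / 3816 = 40.

R = 40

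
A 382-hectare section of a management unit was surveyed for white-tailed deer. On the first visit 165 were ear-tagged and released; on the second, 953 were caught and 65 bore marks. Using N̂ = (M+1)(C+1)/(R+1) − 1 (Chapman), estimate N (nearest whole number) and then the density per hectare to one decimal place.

density ≈ 6.3 white-tailed deer per hectare

N̂ = 166·954/66 − 1 = 158364/66 − 1 ≈ 2398.45 → 2398
Density = N̂ / area = 2398 / 382 ≈ 6.28 → 6.3 per hectare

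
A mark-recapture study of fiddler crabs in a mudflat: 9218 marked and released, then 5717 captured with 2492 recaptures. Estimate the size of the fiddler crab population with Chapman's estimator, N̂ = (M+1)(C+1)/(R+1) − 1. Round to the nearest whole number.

N̂ = (9218+1)(5717+1)/(2492+1) − 1 = 9219·5718/2493 − 1
= 52714242/2493 − 1 ≈ 21144.9 − 1 ≈ 21143.9 → 21144

N ≈ 21,144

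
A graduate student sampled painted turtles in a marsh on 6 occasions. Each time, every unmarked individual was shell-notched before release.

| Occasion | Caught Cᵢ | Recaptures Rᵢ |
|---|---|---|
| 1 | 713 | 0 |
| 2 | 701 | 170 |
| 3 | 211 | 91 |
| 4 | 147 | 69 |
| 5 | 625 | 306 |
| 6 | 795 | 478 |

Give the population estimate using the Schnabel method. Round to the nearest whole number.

Marked at large before each occasion: Mᵢ = Σⱼ<ᵢ (Cⱼ − Rⱼ) → M1=0, M2=713, M3=1244, M4=1364, M5=1442, M6=1761
Σ MᵢCᵢ = 0·713 + 713·701 + 1244·211 + 1364·147 + 1442·625 + 1761·795 = 0 + 499813 + 262484 + 200508 + 901250 + 1399995 = 3264050
Σ Rᵢ = 0 + 170 + 91 + 69 + 306 + 478 = 1114
N̂ = 3264050 / 1114 ≈ 2930.0 → 2930

N ≈ 2930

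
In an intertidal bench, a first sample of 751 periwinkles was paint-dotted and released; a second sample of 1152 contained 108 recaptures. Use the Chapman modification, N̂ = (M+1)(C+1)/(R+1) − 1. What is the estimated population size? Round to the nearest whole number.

N ≈ 7954

N̂ = (751+1)(1152+1)/(108+1) − 1 = 752·1153/109 − 1
= 867056/109 − 1 ≈ 7954.6 − 1 ≈ 7953.6 → 7954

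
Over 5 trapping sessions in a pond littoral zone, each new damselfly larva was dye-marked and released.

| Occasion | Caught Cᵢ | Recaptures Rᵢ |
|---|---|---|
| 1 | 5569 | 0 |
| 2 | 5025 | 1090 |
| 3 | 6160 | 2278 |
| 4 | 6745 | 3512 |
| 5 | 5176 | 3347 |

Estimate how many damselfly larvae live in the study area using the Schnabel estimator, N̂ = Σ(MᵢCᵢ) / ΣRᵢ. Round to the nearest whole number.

Marked at large before each occasion: Mᵢ = Σⱼ<ᵢ (Cⱼ − Rⱼ) → M1=0, M2=5569, M3=9504, M4=13386, M5=16619
Σ MᵢCᵢ = 0·5569 + 5569·5025 + 9504·6160 + 13386·6745 + 16619·5176 = 0 + 27984225 + 58544640 + 90288570 + 86019944 = 262837379
Σ Rᵢ = 0 + 1090 + 2278 + 3512 + 3347 = 10227
N̂ = 262837379 / 10227 ≈ 25700.3 → 25700

N ≈ 25,700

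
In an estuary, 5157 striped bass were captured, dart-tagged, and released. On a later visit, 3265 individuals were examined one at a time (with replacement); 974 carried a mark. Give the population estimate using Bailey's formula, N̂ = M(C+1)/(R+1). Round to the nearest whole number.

N ≈ 17,275

N̂ = 5157·(3265+1)/(974+1) = 5157·3266/975 = 16842762/975 ≈ 17274.6 → 17275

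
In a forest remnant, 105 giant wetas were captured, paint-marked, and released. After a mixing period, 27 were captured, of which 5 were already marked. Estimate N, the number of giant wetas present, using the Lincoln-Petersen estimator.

N = 567

Lincoln-Petersen assumes M/N = R/C, so N = M·C / R.
N = (105 × 27) / 5 = 2835 / 5 = 567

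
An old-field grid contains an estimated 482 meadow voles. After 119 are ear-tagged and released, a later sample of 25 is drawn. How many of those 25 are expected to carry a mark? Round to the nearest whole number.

Expected recaptures E[R] = M·C / N.
E[R] = 119 × 25 / 482 = 2975 / 482 ≈ 6.2 → 6

expected recaptures ≈ 6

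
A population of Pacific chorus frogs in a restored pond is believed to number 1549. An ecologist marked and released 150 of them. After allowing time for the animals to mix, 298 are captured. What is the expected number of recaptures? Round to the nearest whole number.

The marked fraction of the population is 150/1549, so in a sample of 298 expect C·(M/N) marked.
E[R] = 150 × 298 / 1549 = 44700 / 1549 ≈ 28.9 → 29

expected recaptures ≈ 29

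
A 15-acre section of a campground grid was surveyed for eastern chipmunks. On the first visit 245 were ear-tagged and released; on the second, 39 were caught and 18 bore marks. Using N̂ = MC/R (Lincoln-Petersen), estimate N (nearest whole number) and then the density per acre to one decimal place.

N̂ = 245·39/18 = 9555/18 ≈ 530.8 → 531
Density = N̂ / area = 531 / 15 ≈ 35.40 → 35.4 per acre

density ≈ 35.4 eastern chipmunks per acre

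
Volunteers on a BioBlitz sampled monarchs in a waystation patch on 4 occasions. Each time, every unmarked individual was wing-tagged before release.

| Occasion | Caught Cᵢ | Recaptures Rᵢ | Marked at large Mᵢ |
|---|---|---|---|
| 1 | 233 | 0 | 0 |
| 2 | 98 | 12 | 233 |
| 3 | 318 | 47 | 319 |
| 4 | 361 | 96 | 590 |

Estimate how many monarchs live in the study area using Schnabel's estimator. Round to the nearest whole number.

N ≈ 2176

Σ MᵢCᵢ = 0·233 + 233·98 + 319·318 + 590·361 = 0 + 22834 + 101442 + 212990 = 337266
Σ Rᵢ = 0 + 12 + 47 + 96 = 155
N̂ = 337266 / 155 ≈ 2175.9 → 2176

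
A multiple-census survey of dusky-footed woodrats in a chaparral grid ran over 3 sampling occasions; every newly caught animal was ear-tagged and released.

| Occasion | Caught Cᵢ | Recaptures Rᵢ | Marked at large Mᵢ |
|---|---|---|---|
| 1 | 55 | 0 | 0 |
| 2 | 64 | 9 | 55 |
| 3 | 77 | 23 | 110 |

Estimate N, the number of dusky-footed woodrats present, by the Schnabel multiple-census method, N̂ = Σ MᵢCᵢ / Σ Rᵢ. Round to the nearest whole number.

Σ MᵢCᵢ = 0·55 + 55·64 + 110·77 = 0 + 3520 + 8470 = 11990
Σ Rᵢ = 0 + 9 + 23 = 32
N̂ = 11990 / 32 ≈ 374.7 → 375

N ≈ 375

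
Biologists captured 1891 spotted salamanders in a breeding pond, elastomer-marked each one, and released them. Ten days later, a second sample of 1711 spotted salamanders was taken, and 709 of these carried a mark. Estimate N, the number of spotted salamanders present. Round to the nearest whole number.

N ≈ 4563

If marked individuals mix randomly, R/C ≈ M/N, giving N ≈ M·C/R.
N = (1891 × 1711) / 709 = 3235501 / 709 ≈ 4563.47 → 4563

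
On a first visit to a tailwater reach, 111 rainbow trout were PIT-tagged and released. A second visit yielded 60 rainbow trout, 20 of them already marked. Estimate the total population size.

N = 333

N = (111 × 60) / 20 = 6660 / 20 = 333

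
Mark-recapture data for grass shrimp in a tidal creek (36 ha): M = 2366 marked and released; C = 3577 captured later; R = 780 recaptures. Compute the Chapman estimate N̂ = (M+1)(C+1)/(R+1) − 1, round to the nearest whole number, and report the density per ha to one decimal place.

density ≈ 301.2 grass shrimp per ha

N̂ = 2367·3578/781 − 1 = 8469126/781 − 1 ≈ 10843.0 → 10843
Density = N̂ / area = 10843 / 36 ≈ 301.19 → 301.2 per ha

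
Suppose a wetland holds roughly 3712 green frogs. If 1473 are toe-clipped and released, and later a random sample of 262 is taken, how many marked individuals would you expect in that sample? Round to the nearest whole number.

expected recaptures ≈ 104

Expected recaptures E[R] = M·C / N.
E[R] = 1473 × 262 / 3712 = 385926 / 3712 ≈ 104.0 → 104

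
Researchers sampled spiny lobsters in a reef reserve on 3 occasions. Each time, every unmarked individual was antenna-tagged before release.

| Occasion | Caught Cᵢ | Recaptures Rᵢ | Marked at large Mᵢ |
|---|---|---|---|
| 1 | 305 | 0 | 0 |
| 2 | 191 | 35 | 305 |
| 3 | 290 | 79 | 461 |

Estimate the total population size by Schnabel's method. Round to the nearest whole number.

Σ MᵢCᵢ = 0·305 + 305·191 + 461·290 = 0 + 58255 + 133690 = 191945
Σ Rᵢ = 0 + 35 + 79 = 114
N̂ = 191945 / 114 ≈ 1683.7 → 1684

N ≈ 1684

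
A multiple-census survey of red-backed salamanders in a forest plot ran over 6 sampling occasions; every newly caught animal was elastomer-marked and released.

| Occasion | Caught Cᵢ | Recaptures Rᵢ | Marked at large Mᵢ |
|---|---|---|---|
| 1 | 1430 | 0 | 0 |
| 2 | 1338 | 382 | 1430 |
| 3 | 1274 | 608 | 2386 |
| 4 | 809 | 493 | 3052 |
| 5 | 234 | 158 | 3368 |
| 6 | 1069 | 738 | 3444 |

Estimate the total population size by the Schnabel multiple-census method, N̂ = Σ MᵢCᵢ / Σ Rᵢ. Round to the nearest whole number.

N ≈ 4999

Σ MᵢCᵢ = 0·1430 + 1430·1338 + 2386·1274 + 3052·809 + 3368·234 + 3444·1069 = 0 + 1913340 + 3039764 + 2469068 + 788112 + 3681636 = 11891920
Σ Rᵢ = 0 + 382 + 608 + 493 + 158 + 738 = 2379
N̂ = 11891920 / 2379 ≈ 4998.7 → 4999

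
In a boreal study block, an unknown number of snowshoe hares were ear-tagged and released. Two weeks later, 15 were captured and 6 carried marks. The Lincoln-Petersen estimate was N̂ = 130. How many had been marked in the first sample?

M = 52

From N = M·C/R: M = N·R / C = 130·6 / 15 = 780 / 15 = 52.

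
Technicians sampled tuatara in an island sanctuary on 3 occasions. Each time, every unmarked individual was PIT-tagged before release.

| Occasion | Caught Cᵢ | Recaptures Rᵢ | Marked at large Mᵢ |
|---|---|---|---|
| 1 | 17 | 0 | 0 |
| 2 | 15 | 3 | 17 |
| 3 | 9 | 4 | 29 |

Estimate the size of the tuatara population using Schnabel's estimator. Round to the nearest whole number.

Σ MᵢCᵢ = 0·17 + 17·15 + 29·9 = 0 + 255 + 261 = 516
Σ Rᵢ = 0 + 3 + 4 = 7
N̂ = 516 / 7 ≈ 73.7 → 74

N ≈ 74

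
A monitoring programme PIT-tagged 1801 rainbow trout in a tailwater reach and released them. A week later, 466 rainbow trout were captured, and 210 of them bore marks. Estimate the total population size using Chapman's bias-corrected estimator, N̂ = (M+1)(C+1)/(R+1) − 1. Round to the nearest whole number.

N̂ = (1801+1)(466+1)/(210+1) − 1 = 1802·467/211 − 1
= 841534/211 − 1 ≈ 3988.3 − 1 ≈ 3987.3 → 3987

N ≈ 3987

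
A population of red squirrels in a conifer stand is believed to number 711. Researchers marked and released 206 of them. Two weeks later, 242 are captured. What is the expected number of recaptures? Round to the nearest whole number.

expected recaptures ≈ 70

Expected recaptures E[R] = M·C / N.
E[R] = 206 × 242 / 711 = 49852 / 711 ≈ 70.1 → 70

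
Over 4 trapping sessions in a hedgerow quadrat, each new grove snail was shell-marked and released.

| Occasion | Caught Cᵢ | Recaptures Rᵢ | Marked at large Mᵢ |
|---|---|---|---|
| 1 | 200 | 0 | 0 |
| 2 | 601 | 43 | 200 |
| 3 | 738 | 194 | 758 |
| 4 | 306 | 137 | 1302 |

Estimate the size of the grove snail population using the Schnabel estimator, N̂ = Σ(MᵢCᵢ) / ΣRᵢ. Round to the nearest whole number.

N ≈ 2882

Σ MᵢCᵢ = 0·200 + 200·601 + 758·738 + 1302·306 = 0 + 120200 + 559404 + 398412 = 1078016
Σ Rᵢ = 0 + 43 + 194 + 137 = 374
N̂ = 1078016 / 374 ≈ 2882.4 → 2882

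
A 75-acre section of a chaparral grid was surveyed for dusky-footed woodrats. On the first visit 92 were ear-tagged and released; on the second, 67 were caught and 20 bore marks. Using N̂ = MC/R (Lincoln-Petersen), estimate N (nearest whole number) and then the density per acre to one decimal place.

density ≈ 4.1 dusky-footed woodrats per acre

N̂ = 92·67/20 = 6164/20 ≈ 308.2 → 308
Density = N̂ / area = 308 / 75 ≈ 4.11 → 4.1 per acre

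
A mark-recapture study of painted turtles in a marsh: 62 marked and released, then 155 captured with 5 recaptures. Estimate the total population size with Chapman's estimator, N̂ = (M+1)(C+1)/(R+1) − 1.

N = 1637

N̂ = (62+1)(155+1)/(5+1) − 1 = 63·156/6 − 1
= 9828/6 − 1 = 1638 − 1 = 1637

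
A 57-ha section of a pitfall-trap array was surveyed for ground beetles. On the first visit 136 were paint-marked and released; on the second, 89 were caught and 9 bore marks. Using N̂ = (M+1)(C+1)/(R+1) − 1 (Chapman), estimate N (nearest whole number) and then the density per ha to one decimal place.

N̂ = 137·90/10 − 1 = 12330/10 − 1 = 1232
Density = N̂ / area = 1232 / 57 ≈ 21.61 → 21.6 per ha

density ≈ 21.6 ground beetles per ha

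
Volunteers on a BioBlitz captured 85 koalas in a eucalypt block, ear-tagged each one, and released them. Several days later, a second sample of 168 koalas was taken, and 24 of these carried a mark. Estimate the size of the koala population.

N = 595

N = (85 × 168) / 24 = 14280 / 24 = 595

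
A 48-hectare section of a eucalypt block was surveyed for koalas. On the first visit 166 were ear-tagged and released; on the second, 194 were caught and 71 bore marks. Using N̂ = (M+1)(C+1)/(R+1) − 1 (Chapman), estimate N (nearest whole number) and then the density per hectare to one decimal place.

N̂ = 167·195/72 − 1 = 32565/72 − 1 ≈ 451.3 → 451
Density = N̂ / area = 451 / 48 ≈ 9.40 → 9.4 per hectare

density ≈ 9.4 koalas per hectare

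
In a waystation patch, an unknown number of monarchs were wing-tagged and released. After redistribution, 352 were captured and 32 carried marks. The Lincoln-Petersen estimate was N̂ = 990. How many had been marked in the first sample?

From N = M·C/R: M = N·R / C = 990·32 / 352 = 31680 / 352 = 90.

M = 90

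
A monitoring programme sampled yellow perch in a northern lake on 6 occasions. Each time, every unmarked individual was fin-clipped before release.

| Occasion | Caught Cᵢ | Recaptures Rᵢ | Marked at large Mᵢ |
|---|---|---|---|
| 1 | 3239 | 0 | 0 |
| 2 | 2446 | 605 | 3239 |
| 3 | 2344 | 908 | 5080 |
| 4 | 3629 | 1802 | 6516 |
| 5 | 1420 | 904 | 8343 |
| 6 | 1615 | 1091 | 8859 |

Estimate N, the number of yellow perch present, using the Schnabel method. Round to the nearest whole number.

Σ MᵢCᵢ = 0·3239 + 3239·2446 + 5080·2344 + 6516·3629 + 8343·1420 + 8859·1615 = 0 + 7922594 + 11907520 + 23646564 + 11847060 + 14307285 = 69631023
Σ Rᵢ = 0 + 605 + 908 + 1802 + 904 + 1091 = 5310
N̂ = 69631023 / 5310 ≈ 13113.2 → 13113

N ≈ 13,113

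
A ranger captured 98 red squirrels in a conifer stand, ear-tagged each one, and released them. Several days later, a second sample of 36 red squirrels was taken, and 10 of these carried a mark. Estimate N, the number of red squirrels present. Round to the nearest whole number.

If marked individuals mix randomly, R/C ≈ M/N, giving N ≈ M·C/R.
N = (98 × 36) / 10 = 3528 / 10 ≈ 352.8 → 353

N ≈ 353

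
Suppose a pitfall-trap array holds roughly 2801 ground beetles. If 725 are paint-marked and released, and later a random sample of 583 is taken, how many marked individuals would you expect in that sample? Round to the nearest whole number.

Expected recaptures E[R] = M·C / N.
E[R] = 725 × 583 / 2801 = 422675 / 2801 ≈ 150.9 → 151

expected recaptures ≈ 151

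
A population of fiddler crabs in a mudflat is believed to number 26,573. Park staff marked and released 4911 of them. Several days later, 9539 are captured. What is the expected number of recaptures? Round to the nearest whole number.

expected recaptures ≈ 1763

The marked fraction of the population is 4911/26573, so in a sample of 9539 expect C·(M/N) marked.
E[R] = 4911 × 9539 / 26573 = 46846029 / 26573 ≈ 1762.9 → 1763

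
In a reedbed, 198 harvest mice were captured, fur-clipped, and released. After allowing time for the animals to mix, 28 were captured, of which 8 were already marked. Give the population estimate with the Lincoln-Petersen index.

If marked individuals mix randomly, R/C ≈ M/N, giving N ≈ M·C/R.
N = (198 × 28) / 8 = 5544 / 8 = 693

N = 693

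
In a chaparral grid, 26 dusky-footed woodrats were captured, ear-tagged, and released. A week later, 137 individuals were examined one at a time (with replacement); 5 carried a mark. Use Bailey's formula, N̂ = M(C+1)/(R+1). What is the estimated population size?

N = 598

N̂ = 26·(137+1)/(5+1) = 26·138/6 = 3588/6 = 598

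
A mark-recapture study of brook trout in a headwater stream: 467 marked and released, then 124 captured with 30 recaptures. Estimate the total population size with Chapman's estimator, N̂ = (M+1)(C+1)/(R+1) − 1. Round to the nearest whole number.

N ≈ 1886

N̂ = (467+1)(124+1)/(30+1) − 1 = 468·125/31 − 1
= 58500/31 − 1 ≈ 1887.1 − 1 ≈ 1886.1 → 1886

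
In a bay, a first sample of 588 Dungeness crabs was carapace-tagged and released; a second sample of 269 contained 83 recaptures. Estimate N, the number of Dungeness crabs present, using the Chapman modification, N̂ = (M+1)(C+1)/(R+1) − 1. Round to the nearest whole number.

N̂ = (588+1)(269+1)/(83+1) − 1 = 589·270/84 − 1
= 159030/84 − 1 ≈ 1893.2 − 1 ≈ 1892.2 → 1892

N ≈ 1892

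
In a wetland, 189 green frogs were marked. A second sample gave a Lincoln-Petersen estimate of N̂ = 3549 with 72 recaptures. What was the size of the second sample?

From N = M·C/R: C = N·R / M = 3549·72 / 189 = 255528 / 189 = 1352.

C = 1352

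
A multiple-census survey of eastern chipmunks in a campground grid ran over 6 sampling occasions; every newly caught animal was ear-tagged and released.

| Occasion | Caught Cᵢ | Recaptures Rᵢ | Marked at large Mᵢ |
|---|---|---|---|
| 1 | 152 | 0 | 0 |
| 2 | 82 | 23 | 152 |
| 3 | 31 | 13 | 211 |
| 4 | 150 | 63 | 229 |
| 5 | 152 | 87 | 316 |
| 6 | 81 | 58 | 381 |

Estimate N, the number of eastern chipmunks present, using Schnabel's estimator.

Σ MᵢCᵢ = 0·152 + 152·82 + 211·31 + 229·150 + 316·152 + 381·81 = 0 + 12464 + 6541 + 34350 + 48032 + 30861 = 132248
Σ Rᵢ = 0 + 23 + 13 + 63 + 87 + 58 = 244
N̂ = 132248 / 244 = 542

N = 542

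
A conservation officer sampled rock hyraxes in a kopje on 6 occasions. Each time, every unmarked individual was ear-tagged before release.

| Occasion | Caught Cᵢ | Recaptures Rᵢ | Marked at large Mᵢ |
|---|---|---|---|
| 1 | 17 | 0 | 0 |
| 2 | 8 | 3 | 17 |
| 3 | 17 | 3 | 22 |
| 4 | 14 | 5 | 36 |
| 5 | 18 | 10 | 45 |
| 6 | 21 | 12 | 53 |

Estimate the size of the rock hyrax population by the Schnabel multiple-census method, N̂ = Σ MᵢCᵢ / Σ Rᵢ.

Σ MᵢCᵢ = 0·17 + 17·8 + 22·17 + 36·14 + 45·18 + 53·21 = 0 + 136 + 374 + 504 + 810 + 1113 = 2937
Σ Rᵢ = 0 + 3 + 3 + 5 + 10 + 12 = 33
N̂ = 2937 / 33 = 89

N = 89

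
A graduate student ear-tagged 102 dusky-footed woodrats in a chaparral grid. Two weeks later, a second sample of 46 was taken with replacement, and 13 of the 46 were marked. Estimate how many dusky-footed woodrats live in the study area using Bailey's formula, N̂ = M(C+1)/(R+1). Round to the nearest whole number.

N ≈ 342

N̂ = 102·(46+1)/(13+1) = 102·47/14 = 4794/14 ≈ 342.4 → 342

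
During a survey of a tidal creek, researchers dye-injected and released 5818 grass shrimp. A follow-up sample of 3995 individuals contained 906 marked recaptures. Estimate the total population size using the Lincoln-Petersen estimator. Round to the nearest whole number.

N ≈ 25,654

N = (5818 × 3995) / 906 = 23242910 / 906 ≈ 25654.4 → 25654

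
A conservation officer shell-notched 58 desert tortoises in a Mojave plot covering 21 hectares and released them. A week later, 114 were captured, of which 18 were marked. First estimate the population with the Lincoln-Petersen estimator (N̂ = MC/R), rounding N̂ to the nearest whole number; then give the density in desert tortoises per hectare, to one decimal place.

density ≈ 17.5 desert tortoises per hectare

N̂ = 58·114/18 = 6612/18 ≈ 367.3 → 367
Density = N̂ / area = 367 / 21 ≈ 17.48 → 17.5 per hectare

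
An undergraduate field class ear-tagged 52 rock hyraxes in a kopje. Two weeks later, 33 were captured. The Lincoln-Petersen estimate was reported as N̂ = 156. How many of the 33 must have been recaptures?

R = 11

From N = M·C/R: R = M·C / N = 52·33 / 156 = 1716 / 156 = 11.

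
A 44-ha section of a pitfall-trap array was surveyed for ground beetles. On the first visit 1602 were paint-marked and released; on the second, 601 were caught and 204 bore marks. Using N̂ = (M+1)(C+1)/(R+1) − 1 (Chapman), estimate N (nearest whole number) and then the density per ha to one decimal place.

density ≈ 107.0 ground beetles per ha

N̂ = 1603·602/205 − 1 = 965006/205 − 1 ≈ 4706.3 → 4706
Density = N̂ / area = 4706 / 44 ≈ 106.95 → 107.0 per ha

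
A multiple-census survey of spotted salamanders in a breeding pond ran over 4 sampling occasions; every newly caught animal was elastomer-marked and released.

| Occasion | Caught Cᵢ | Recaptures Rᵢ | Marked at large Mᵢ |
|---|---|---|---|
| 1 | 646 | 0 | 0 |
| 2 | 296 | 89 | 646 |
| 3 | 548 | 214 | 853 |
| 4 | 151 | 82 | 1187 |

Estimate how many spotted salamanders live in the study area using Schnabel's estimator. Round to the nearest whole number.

Σ MᵢCᵢ = 0·646 + 646·296 + 853·548 + 1187·151 = 0 + 191216 + 467444 + 179237 = 837897
Σ Rᵢ = 0 + 89 + 214 + 82 = 385
N̂ = 837897 / 385 ≈ 2176.4 → 2176

N ≈ 2176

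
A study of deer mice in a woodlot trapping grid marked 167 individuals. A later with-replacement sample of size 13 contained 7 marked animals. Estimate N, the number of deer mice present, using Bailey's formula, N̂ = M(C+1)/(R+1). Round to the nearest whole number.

N ≈ 292

N̂ = 167·(13+1)/(7+1) = 167·14/8 = 2338/8 ≈ 292.2 → 292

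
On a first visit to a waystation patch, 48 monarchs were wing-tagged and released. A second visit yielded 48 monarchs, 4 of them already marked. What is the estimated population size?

Lincoln-Petersen assumes M/N = R/C, so N = M·C / R.
N = (48 × 48) / 4 = 2304 / 4 = 576

N = 576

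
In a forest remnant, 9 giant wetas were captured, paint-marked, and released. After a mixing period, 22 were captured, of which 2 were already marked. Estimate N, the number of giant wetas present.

Lincoln-Petersen assumes M/N = R/C, so N = M·C / R.
N = (9 × 22) / 2 = 198 / 2 = 99

N = 99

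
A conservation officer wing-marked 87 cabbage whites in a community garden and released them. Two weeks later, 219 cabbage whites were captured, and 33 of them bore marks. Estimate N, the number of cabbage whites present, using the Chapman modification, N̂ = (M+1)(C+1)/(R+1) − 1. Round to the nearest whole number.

N ≈ 568

N̂ = (87+1)(219+1)/(33+1) − 1 = 88·220/34 − 1
= 19360/34 − 1 ≈ 569.4 − 1 ≈ 568.4 → 568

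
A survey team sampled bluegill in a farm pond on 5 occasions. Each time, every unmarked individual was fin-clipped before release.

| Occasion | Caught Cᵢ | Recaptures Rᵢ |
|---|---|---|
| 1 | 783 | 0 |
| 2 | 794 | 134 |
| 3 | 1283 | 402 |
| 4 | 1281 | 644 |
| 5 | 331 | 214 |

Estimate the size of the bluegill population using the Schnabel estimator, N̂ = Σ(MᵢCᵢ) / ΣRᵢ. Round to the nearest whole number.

N ≈ 4613

Marked at large before each occasion: Mᵢ = Σⱼ<ᵢ (Cⱼ − Rⱼ) → M1=0, M2=783, M3=1443, M4=2324, M5=2961
Σ MᵢCᵢ = 0·783 + 783·794 + 1443·1283 + 2324·1281 + 2961·331 = 0 + 621702 + 1851369 + 2977044 + 980091 = 6430206
Σ Rᵢ = 0 + 134 + 402 + 644 + 214 = 1394
N̂ = 6430206 / 1394 ≈ 4612.8 → 4613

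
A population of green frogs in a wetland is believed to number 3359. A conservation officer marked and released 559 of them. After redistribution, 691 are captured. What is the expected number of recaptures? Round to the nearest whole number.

expected recaptures ≈ 115

Expected recaptures E[R] = M·C / N.
E[R] = 559 × 691 / 3359 = 386269 / 3359 ≈ 115.0 → 115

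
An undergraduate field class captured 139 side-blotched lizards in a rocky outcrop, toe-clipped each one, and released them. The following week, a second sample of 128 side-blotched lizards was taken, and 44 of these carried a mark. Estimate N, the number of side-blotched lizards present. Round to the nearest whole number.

N ≈ 404

N = (139 × 128) / 44 = 17792 / 44 ≈ 404.4 → 404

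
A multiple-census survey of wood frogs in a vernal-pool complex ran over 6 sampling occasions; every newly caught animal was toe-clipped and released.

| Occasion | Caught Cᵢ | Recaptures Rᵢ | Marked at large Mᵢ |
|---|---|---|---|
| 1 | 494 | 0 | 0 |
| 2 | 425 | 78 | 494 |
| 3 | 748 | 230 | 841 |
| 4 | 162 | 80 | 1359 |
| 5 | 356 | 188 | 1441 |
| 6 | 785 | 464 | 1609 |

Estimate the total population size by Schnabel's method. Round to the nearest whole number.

Σ MᵢCᵢ = 0·494 + 494·425 + 841·748 + 1359·162 + 1441·356 + 1609·785 = 0 + 209950 + 629068 + 220158 + 512996 + 1263065 = 2835237
Σ Rᵢ = 0 + 78 + 230 + 80 + 188 + 464 = 1040
N̂ = 2835237 / 1040 ≈ 2726.2 → 2726

N ≈ 2726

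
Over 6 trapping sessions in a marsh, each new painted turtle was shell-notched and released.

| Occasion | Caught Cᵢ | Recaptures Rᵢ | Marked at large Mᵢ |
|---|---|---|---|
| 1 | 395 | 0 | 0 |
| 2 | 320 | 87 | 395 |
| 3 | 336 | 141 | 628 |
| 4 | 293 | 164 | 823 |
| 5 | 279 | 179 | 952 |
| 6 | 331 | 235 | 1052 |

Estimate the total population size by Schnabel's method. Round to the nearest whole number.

N ≈ 1479

Σ MᵢCᵢ = 0·395 + 395·320 + 628·336 + 823·293 + 952·279 + 1052·331 = 0 + 126400 + 211008 + 241139 + 265608 + 348212 = 1192367
Σ Rᵢ = 0 + 87 + 141 + 164 + 179 + 235 = 806
N̂ = 1192367 / 806 ≈ 1479.4 → 1479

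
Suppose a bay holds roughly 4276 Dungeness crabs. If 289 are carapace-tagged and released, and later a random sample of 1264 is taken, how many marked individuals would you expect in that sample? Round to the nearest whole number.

The marked fraction of the population is 289/4276, so in a sample of 1264 expect C·(M/N) marked.
E[R] = 289 × 1264 / 4276 = 365296 / 4276 ≈ 85.4 → 85

expected recaptures ≈ 85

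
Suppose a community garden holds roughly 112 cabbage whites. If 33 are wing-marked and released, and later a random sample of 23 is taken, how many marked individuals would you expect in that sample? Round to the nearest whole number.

expected recaptures ≈ 7

Expected recaptures E[R] = M·C / N.
E[R] = 33 × 23 / 112 = 759 / 112 ≈ 6.8 → 7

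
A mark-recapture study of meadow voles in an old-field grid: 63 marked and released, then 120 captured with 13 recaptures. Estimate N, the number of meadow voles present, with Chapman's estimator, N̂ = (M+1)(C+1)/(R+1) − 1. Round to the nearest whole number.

N̂ = (63+1)(120+1)/(13+1) − 1 = 64·121/14 − 1
= 7744/14 − 1 ≈ 553.1 − 1 ≈ 552.1 → 552

N ≈ 552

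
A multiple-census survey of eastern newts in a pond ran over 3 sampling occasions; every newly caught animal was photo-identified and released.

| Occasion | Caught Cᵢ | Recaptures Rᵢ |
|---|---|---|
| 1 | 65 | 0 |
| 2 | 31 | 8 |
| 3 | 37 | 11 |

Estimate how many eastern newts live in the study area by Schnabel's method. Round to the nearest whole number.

N ≈ 277

Marked at large before each occasion: Mᵢ = Σⱼ<ᵢ (Cⱼ − Rⱼ) → M1=0, M2=65, M3=88
Σ MᵢCᵢ = 0·65 + 65·31 + 88·37 = 0 + 2015 + 3256 = 5271
Σ Rᵢ = 0 + 8 + 11 = 19
N̂ = 5271 / 19 ≈ 277.4 → 277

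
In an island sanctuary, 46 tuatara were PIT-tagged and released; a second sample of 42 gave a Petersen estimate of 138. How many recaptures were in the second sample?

From N = M·C/R: R = M·C / N = 46·42 / 138 = 1932 / 138 = 14.

R = 14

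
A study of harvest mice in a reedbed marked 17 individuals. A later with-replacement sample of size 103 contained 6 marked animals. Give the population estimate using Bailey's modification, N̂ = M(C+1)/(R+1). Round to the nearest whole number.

N̂ = 17·(103+1)/(6+1) = 17·104/7 = 1768/7 ≈ 252.6 → 253

N ≈ 253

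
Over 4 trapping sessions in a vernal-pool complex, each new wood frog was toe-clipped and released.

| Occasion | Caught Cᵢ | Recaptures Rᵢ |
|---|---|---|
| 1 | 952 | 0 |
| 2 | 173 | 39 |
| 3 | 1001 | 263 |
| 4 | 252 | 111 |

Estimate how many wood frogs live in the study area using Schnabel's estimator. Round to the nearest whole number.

Marked at large before each occasion: Mᵢ = Σⱼ<ᵢ (Cⱼ − Rⱼ) → M1=0, M2=952, M3=1086, M4=1824
Σ MᵢCᵢ = 0·952 + 952·173 + 1086·1001 + 1824·252 = 0 + 164696 + 1087086 + 459648 = 1711430
Σ Rᵢ = 0 + 39 + 263 + 111 = 413
N̂ = 1711430 / 413 ≈ 4143.9 → 4144

N ≈ 4144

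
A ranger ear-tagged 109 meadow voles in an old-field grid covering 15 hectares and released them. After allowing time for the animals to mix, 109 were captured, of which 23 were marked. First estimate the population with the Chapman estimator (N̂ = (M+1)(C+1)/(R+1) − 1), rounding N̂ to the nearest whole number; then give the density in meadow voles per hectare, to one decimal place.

density ≈ 33.5 meadow voles per hectare

N̂ = 110·110/24 − 1 = 12100/24 − 1 ≈ 503.2 → 503
Density = N̂ / area = 503 / 15 ≈ 33.53 → 33.5 per hectare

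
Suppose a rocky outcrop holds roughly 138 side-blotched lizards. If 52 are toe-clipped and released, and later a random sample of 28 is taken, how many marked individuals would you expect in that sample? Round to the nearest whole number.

expected recaptures ≈ 11

Expected recaptures E[R] = M·C / N.
E[R] = 52 × 28 / 138 = 1456 / 138 ≈ 10.6 → 11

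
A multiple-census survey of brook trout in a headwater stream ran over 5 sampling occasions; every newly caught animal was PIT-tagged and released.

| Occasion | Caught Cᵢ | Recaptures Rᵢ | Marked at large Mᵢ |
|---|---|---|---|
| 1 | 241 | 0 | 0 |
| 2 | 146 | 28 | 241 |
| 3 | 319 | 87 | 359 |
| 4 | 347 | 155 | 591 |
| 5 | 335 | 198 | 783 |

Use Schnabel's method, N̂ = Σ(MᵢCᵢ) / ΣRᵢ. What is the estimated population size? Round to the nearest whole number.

Σ MᵢCᵢ = 0·241 + 241·146 + 359·319 + 591·347 + 783·335 = 0 + 35186 + 114521 + 205077 + 262305 = 617089
Σ Rᵢ = 0 + 28 + 87 + 155 + 198 = 468
N̂ = 617089 / 468 ≈ 1318.6 → 1319

N ≈ 1319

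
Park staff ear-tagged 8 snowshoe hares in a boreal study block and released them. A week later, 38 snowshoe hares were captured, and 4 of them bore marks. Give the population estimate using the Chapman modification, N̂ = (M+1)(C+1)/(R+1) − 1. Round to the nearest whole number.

N ≈ 69

N̂ = (8+1)(38+1)/(4+1) − 1 = 9·39/5 − 1
= 351/5 − 1 ≈ 70.2 − 1 ≈ 69.2 → 69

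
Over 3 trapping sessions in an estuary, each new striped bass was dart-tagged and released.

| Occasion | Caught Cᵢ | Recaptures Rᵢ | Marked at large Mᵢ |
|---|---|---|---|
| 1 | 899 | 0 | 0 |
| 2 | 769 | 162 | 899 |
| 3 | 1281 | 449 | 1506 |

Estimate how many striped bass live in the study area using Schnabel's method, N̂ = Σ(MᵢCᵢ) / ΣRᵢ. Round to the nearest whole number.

N ≈ 4289

Σ MᵢCᵢ = 0·899 + 899·769 + 1506·1281 = 0 + 691331 + 1929186 = 2620517
Σ Rᵢ = 0 + 162 + 449 = 611
N̂ = 2620517 / 611 ≈ 4288.9 → 4289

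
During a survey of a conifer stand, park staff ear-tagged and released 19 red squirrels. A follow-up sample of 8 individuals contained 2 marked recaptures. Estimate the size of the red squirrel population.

If marked individuals mix randomly, R/C ≈ M/N, giving N ≈ M·C/R.
N = (19 × 8) / 2 = 152 / 2 = 76

N = 76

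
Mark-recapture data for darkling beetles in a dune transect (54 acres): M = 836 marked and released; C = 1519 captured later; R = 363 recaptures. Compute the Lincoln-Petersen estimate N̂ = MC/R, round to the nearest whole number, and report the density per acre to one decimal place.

N̂ = 836·1519/363 = 1269884/363 ≈ 3498.3 → 3498
Density = N̂ / area = 3498 / 54 ≈ 64.78 → 64.8 per acre

density ≈ 64.8 darkling beetles per acre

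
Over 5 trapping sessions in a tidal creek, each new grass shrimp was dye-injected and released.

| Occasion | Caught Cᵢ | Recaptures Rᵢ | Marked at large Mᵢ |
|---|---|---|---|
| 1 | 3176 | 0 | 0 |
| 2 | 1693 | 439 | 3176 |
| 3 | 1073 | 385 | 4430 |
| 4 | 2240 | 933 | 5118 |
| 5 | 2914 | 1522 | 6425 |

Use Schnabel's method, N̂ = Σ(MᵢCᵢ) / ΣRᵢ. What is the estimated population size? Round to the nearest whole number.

N ≈ 12,296

Σ MᵢCᵢ = 0·3176 + 3176·1693 + 4430·1073 + 5118·2240 + 6425·2914 = 0 + 5376968 + 4753390 + 11464320 + 18722450 = 40317128
Σ Rᵢ = 0 + 439 + 385 + 933 + 1522 = 3279
N̂ = 40317128 / 3279 ≈ 12295.6 → 12296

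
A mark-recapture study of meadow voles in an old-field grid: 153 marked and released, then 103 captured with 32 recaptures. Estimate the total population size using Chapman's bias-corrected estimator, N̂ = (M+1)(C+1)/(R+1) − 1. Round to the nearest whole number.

N ≈ 484

N̂ = (153+1)(103+1)/(32+1) − 1 = 154·104/33 − 1
= 16016/33 − 1 ≈ 485.3 − 1 ≈ 484.3 → 484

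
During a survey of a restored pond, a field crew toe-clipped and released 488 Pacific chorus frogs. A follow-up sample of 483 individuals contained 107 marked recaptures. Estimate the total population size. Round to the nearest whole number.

N ≈ 2203

N = (488 × 483) / 107 = 235704 / 107 ≈ 2202.8 → 2203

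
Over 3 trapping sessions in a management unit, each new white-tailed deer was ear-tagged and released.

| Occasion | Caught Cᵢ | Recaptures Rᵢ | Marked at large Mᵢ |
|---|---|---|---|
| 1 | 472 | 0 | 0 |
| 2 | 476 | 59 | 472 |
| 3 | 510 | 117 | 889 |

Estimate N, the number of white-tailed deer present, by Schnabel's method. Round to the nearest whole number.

Σ MᵢCᵢ = 0·472 + 472·476 + 889·510 = 0 + 224672 + 453390 = 678062
Σ Rᵢ = 0 + 59 + 117 = 176
N̂ = 678062 / 176 ≈ 3852.6 → 3853

N ≈ 3853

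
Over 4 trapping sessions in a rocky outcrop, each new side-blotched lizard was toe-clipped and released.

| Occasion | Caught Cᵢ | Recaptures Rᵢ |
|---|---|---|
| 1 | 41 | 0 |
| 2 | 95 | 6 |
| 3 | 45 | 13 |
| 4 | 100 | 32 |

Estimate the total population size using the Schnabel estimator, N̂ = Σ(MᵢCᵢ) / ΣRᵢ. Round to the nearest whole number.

N ≈ 509

Marked at large before each occasion: Mᵢ = Σⱼ<ᵢ (Cⱼ − Rⱼ) → M1=0, M2=41, M3=130, M4=162
Σ MᵢCᵢ = 0·41 + 41·95 + 130·45 + 162·100 = 0 + 3895 + 5850 + 16200 = 25945
Σ Rᵢ = 0 + 6 + 13 + 32 = 51
N̂ = 25945 / 51 ≈ 508.7 → 509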